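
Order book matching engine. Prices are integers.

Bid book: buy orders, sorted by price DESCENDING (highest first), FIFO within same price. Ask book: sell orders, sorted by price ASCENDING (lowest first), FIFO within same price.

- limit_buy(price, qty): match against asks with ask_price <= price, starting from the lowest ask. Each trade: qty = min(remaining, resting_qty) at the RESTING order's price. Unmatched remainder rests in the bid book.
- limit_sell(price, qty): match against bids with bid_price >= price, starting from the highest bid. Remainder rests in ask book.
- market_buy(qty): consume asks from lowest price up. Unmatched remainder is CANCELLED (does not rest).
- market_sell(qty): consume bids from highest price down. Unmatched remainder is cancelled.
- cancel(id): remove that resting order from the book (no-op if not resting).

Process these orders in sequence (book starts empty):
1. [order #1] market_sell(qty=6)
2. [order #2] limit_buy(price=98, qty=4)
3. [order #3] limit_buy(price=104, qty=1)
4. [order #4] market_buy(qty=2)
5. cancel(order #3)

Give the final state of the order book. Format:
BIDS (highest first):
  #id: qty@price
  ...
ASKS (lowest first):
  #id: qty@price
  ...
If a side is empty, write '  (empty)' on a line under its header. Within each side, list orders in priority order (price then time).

After op 1 [order #1] market_sell(qty=6): fills=none; bids=[-] asks=[-]
After op 2 [order #2] limit_buy(price=98, qty=4): fills=none; bids=[#2:4@98] asks=[-]
After op 3 [order #3] limit_buy(price=104, qty=1): fills=none; bids=[#3:1@104 #2:4@98] asks=[-]
After op 4 [order #4] market_buy(qty=2): fills=none; bids=[#3:1@104 #2:4@98] asks=[-]
After op 5 cancel(order #3): fills=none; bids=[#2:4@98] asks=[-]

Answer: BIDS (highest first):
  #2: 4@98
ASKS (lowest first):
  (empty)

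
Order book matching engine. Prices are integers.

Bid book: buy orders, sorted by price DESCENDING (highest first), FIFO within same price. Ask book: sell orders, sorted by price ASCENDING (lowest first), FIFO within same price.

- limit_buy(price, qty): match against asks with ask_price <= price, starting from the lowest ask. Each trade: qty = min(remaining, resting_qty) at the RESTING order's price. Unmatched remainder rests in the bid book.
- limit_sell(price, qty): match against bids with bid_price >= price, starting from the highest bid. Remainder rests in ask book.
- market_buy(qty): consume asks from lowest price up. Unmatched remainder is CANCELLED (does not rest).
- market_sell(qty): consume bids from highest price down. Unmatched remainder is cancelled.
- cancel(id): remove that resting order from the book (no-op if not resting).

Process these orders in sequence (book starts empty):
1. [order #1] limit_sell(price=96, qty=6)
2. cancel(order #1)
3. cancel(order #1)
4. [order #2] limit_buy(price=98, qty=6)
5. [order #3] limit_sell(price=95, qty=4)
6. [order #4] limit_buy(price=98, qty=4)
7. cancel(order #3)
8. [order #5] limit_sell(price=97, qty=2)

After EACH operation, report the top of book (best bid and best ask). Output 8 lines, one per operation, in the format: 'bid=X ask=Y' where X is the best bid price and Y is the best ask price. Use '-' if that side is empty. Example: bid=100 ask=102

Answer: bid=- ask=96
bid=- ask=-
bid=- ask=-
bid=98 ask=-
bid=98 ask=-
bid=98 ask=-
bid=98 ask=-
bid=98 ask=-

Derivation:
After op 1 [order #1] limit_sell(price=96, qty=6): fills=none; bids=[-] asks=[#1:6@96]
After op 2 cancel(order #1): fills=none; bids=[-] asks=[-]
After op 3 cancel(order #1): fills=none; bids=[-] asks=[-]
After op 4 [order #2] limit_buy(price=98, qty=6): fills=none; bids=[#2:6@98] asks=[-]
After op 5 [order #3] limit_sell(price=95, qty=4): fills=#2x#3:4@98; bids=[#2:2@98] asks=[-]
After op 6 [order #4] limit_buy(price=98, qty=4): fills=none; bids=[#2:2@98 #4:4@98] asks=[-]
After op 7 cancel(order #3): fills=none; bids=[#2:2@98 #4:4@98] asks=[-]
After op 8 [order #5] limit_sell(price=97, qty=2): fills=#2x#5:2@98; bids=[#4:4@98] asks=[-]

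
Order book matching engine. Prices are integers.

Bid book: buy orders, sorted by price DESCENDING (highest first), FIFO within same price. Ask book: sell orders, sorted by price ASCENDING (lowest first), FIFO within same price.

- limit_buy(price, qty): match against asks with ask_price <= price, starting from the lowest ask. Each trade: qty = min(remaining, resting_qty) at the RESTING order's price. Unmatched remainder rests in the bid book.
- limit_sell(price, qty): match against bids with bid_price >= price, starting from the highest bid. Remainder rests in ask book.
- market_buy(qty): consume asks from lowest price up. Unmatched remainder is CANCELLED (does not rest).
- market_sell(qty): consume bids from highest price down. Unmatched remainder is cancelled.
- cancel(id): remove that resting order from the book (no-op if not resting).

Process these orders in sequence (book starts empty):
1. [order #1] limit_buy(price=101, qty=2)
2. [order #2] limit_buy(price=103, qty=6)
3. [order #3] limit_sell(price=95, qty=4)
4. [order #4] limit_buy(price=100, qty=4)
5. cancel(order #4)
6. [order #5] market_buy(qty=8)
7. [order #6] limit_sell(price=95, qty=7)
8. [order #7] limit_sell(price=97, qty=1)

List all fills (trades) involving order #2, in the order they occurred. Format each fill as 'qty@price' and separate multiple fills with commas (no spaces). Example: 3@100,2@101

After op 1 [order #1] limit_buy(price=101, qty=2): fills=none; bids=[#1:2@101] asks=[-]
After op 2 [order #2] limit_buy(price=103, qty=6): fills=none; bids=[#2:6@103 #1:2@101] asks=[-]
After op 3 [order #3] limit_sell(price=95, qty=4): fills=#2x#3:4@103; bids=[#2:2@103 #1:2@101] asks=[-]
After op 4 [order #4] limit_buy(price=100, qty=4): fills=none; bids=[#2:2@103 #1:2@101 #4:4@100] asks=[-]
After op 5 cancel(order #4): fills=none; bids=[#2:2@103 #1:2@101] asks=[-]
After op 6 [order #5] market_buy(qty=8): fills=none; bids=[#2:2@103 #1:2@101] asks=[-]
After op 7 [order #6] limit_sell(price=95, qty=7): fills=#2x#6:2@103 #1x#6:2@101; bids=[-] asks=[#6:3@95]
After op 8 [order #7] limit_sell(price=97, qty=1): fills=none; bids=[-] asks=[#6:3@95 #7:1@97]

Answer: 4@103,2@103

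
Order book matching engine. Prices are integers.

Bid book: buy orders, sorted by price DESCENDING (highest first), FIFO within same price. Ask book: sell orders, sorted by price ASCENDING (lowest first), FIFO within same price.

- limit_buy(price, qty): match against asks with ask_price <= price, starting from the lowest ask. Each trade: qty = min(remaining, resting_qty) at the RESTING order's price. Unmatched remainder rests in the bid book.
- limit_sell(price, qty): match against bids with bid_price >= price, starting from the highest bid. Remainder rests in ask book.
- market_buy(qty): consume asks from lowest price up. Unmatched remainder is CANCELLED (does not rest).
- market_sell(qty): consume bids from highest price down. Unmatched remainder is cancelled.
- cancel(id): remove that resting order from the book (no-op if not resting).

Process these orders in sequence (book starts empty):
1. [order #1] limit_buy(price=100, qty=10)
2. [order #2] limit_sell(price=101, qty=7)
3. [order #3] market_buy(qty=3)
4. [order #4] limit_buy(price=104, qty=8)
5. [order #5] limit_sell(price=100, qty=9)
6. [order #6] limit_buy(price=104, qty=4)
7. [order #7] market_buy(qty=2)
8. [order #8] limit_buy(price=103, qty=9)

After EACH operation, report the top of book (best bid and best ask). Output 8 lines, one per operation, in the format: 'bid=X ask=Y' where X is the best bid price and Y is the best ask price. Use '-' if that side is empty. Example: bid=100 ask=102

Answer: bid=100 ask=-
bid=100 ask=101
bid=100 ask=101
bid=104 ask=-
bid=100 ask=-
bid=104 ask=-
bid=104 ask=-
bid=104 ask=-

Derivation:
After op 1 [order #1] limit_buy(price=100, qty=10): fills=none; bids=[#1:10@100] asks=[-]
After op 2 [order #2] limit_sell(price=101, qty=7): fills=none; bids=[#1:10@100] asks=[#2:7@101]
After op 3 [order #3] market_buy(qty=3): fills=#3x#2:3@101; bids=[#1:10@100] asks=[#2:4@101]
After op 4 [order #4] limit_buy(price=104, qty=8): fills=#4x#2:4@101; bids=[#4:4@104 #1:10@100] asks=[-]
After op 5 [order #5] limit_sell(price=100, qty=9): fills=#4x#5:4@104 #1x#5:5@100; bids=[#1:5@100] asks=[-]
After op 6 [order #6] limit_buy(price=104, qty=4): fills=none; bids=[#6:4@104 #1:5@100] asks=[-]
After op 7 [order #7] market_buy(qty=2): fills=none; bids=[#6:4@104 #1:5@100] asks=[-]
After op 8 [order #8] limit_buy(price=103, qty=9): fills=none; bids=[#6:4@104 #8:9@103 #1:5@100] asks=[-]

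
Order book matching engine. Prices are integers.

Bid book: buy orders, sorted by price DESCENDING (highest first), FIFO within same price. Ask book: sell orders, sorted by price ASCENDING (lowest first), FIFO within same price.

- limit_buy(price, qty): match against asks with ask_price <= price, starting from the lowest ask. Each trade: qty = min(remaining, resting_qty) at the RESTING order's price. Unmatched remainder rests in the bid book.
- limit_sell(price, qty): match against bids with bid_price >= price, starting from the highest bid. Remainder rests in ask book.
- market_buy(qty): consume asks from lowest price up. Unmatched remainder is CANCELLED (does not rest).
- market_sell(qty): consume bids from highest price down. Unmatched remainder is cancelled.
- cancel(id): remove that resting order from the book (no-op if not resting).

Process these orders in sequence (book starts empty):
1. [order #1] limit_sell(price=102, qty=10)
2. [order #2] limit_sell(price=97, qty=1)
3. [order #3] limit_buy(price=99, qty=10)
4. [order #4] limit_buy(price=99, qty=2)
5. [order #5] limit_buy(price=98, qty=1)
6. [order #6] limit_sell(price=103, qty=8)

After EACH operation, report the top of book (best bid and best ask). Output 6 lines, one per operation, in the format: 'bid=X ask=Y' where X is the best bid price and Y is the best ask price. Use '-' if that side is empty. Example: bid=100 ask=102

Answer: bid=- ask=102
bid=- ask=97
bid=99 ask=102
bid=99 ask=102
bid=99 ask=102
bid=99 ask=102

Derivation:
After op 1 [order #1] limit_sell(price=102, qty=10): fills=none; bids=[-] asks=[#1:10@102]
After op 2 [order #2] limit_sell(price=97, qty=1): fills=none; bids=[-] asks=[#2:1@97 #1:10@102]
After op 3 [order #3] limit_buy(price=99, qty=10): fills=#3x#2:1@97; bids=[#3:9@99] asks=[#1:10@102]
After op 4 [order #4] limit_buy(price=99, qty=2): fills=none; bids=[#3:9@99 #4:2@99] asks=[#1:10@102]
After op 5 [order #5] limit_buy(price=98, qty=1): fills=none; bids=[#3:9@99 #4:2@99 #5:1@98] asks=[#1:10@102]
After op 6 [order #6] limit_sell(price=103, qty=8): fills=none; bids=[#3:9@99 #4:2@99 #5:1@98] asks=[#1:10@102 #6:8@103]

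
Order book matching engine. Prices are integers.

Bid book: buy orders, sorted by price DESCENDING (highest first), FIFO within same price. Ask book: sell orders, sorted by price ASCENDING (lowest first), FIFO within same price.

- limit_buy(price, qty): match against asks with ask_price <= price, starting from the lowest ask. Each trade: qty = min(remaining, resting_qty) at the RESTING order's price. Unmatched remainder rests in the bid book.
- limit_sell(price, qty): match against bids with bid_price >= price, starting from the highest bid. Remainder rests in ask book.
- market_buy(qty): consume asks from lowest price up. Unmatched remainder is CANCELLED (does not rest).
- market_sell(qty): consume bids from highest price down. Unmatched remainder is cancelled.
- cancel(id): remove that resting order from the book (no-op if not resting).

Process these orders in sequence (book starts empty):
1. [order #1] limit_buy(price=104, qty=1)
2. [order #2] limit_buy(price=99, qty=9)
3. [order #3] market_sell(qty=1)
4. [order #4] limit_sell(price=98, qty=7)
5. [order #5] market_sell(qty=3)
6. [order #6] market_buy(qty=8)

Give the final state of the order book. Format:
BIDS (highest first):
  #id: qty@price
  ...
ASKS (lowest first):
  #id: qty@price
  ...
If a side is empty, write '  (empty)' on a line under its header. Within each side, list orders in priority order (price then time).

After op 1 [order #1] limit_buy(price=104, qty=1): fills=none; bids=[#1:1@104] asks=[-]
After op 2 [order #2] limit_buy(price=99, qty=9): fills=none; bids=[#1:1@104 #2:9@99] asks=[-]
After op 3 [order #3] market_sell(qty=1): fills=#1x#3:1@104; bids=[#2:9@99] asks=[-]
After op 4 [order #4] limit_sell(price=98, qty=7): fills=#2x#4:7@99; bids=[#2:2@99] asks=[-]
After op 5 [order #5] market_sell(qty=3): fills=#2x#5:2@99; bids=[-] asks=[-]
After op 6 [order #6] market_buy(qty=8): fills=none; bids=[-] asks=[-]

Answer: BIDS (highest first):
  (empty)
ASKS (lowest first):
  (empty)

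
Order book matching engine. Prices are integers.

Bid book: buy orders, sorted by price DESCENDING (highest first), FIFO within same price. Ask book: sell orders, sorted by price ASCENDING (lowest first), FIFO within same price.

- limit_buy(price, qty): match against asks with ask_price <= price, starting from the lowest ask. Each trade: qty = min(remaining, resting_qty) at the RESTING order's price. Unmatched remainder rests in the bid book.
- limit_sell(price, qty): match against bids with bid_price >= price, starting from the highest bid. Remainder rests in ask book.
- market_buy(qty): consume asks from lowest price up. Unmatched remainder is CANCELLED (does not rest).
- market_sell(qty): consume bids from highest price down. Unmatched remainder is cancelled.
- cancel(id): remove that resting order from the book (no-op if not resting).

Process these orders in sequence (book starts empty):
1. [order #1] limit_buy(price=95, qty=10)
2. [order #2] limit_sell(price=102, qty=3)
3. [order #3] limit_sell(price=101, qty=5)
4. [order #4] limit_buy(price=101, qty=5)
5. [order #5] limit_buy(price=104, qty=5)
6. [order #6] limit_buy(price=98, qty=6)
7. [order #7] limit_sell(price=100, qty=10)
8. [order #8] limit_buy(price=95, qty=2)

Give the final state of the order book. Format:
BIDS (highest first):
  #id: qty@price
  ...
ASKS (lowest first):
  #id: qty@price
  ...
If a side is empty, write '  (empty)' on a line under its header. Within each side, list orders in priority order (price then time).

Answer: BIDS (highest first):
  #6: 6@98
  #1: 10@95
  #8: 2@95
ASKS (lowest first):
  #7: 8@100

Derivation:
After op 1 [order #1] limit_buy(price=95, qty=10): fills=none; bids=[#1:10@95] asks=[-]
After op 2 [order #2] limit_sell(price=102, qty=3): fills=none; bids=[#1:10@95] asks=[#2:3@102]
After op 3 [order #3] limit_sell(price=101, qty=5): fills=none; bids=[#1:10@95] asks=[#3:5@101 #2:3@102]
After op 4 [order #4] limit_buy(price=101, qty=5): fills=#4x#3:5@101; bids=[#1:10@95] asks=[#2:3@102]
After op 5 [order #5] limit_buy(price=104, qty=5): fills=#5x#2:3@102; bids=[#5:2@104 #1:10@95] asks=[-]
After op 6 [order #6] limit_buy(price=98, qty=6): fills=none; bids=[#5:2@104 #6:6@98 #1:10@95] asks=[-]
After op 7 [order #7] limit_sell(price=100, qty=10): fills=#5x#7:2@104; bids=[#6:6@98 #1:10@95] asks=[#7:8@100]
After op 8 [order #8] limit_buy(price=95, qty=2): fills=none; bids=[#6:6@98 #1:10@95 #8:2@95] asks=[#7:8@100]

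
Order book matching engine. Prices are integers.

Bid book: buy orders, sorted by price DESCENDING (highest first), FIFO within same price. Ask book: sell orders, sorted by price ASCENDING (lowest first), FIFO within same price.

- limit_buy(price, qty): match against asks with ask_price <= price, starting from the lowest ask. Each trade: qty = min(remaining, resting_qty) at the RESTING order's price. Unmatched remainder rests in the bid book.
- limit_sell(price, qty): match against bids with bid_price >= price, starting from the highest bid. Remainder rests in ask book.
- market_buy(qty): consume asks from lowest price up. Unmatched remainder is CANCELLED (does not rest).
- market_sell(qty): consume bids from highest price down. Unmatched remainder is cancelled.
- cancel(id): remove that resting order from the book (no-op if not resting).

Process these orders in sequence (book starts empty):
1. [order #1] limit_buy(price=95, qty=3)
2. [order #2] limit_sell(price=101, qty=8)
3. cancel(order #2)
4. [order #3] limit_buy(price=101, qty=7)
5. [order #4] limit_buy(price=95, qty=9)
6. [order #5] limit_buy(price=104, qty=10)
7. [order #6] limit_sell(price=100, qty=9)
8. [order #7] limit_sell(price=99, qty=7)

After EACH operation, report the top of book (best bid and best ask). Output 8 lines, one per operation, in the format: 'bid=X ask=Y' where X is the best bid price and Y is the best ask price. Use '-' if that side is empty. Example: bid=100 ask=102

Answer: bid=95 ask=-
bid=95 ask=101
bid=95 ask=-
bid=101 ask=-
bid=101 ask=-
bid=104 ask=-
bid=104 ask=-
bid=101 ask=-

Derivation:
After op 1 [order #1] limit_buy(price=95, qty=3): fills=none; bids=[#1:3@95] asks=[-]
After op 2 [order #2] limit_sell(price=101, qty=8): fills=none; bids=[#1:3@95] asks=[#2:8@101]
After op 3 cancel(order #2): fills=none; bids=[#1:3@95] asks=[-]
After op 4 [order #3] limit_buy(price=101, qty=7): fills=none; bids=[#3:7@101 #1:3@95] asks=[-]
After op 5 [order #4] limit_buy(price=95, qty=9): fills=none; bids=[#3:7@101 #1:3@95 #4:9@95] asks=[-]
After op 6 [order #5] limit_buy(price=104, qty=10): fills=none; bids=[#5:10@104 #3:7@101 #1:3@95 #4:9@95] asks=[-]
After op 7 [order #6] limit_sell(price=100, qty=9): fills=#5x#6:9@104; bids=[#5:1@104 #3:7@101 #1:3@95 #4:9@95] asks=[-]
After op 8 [order #7] limit_sell(price=99, qty=7): fills=#5x#7:1@104 #3x#7:6@101; bids=[#3:1@101 #1:3@95 #4:9@95] asks=[-]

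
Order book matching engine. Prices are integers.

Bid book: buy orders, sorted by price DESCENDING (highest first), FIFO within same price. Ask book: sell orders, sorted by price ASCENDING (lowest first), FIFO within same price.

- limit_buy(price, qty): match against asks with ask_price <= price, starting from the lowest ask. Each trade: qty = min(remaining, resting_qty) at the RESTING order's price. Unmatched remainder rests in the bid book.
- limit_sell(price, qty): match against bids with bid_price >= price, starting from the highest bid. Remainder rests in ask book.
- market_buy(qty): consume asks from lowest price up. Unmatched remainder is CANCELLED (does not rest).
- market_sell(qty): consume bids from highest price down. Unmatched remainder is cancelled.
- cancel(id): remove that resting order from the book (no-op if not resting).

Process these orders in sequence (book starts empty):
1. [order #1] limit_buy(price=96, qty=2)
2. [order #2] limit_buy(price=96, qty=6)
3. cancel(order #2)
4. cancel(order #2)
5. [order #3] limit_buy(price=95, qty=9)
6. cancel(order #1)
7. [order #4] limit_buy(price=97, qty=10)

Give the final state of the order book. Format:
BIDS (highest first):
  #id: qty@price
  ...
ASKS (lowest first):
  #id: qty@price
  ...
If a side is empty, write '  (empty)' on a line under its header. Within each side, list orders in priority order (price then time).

Answer: BIDS (highest first):
  #4: 10@97
  #3: 9@95
ASKS (lowest first):
  (empty)

Derivation:
After op 1 [order #1] limit_buy(price=96, qty=2): fills=none; bids=[#1:2@96] asks=[-]
After op 2 [order #2] limit_buy(price=96, qty=6): fills=none; bids=[#1:2@96 #2:6@96] asks=[-]
After op 3 cancel(order #2): fills=none; bids=[#1:2@96] asks=[-]
After op 4 cancel(order #2): fills=none; bids=[#1:2@96] asks=[-]
After op 5 [order #3] limit_buy(price=95, qty=9): fills=none; bids=[#1:2@96 #3:9@95] asks=[-]
After op 6 cancel(order #1): fills=none; bids=[#3:9@95] asks=[-]
After op 7 [order #4] limit_buy(price=97, qty=10): fills=none; bids=[#4:10@97 #3:9@95] asks=[-]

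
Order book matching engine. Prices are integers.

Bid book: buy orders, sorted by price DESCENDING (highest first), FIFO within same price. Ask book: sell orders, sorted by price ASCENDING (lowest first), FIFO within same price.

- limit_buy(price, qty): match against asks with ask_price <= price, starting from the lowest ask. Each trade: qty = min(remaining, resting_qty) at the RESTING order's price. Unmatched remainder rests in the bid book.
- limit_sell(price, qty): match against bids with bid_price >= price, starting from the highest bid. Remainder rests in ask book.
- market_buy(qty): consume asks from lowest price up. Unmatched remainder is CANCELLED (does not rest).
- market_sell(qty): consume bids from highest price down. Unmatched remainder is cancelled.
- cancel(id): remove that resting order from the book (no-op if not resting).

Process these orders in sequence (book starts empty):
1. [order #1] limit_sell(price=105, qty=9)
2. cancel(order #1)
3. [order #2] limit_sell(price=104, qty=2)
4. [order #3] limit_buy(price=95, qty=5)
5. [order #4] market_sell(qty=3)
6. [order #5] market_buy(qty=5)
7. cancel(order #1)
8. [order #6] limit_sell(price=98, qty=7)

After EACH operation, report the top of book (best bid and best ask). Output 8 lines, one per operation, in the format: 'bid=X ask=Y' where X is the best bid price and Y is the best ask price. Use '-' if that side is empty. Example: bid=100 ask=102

After op 1 [order #1] limit_sell(price=105, qty=9): fills=none; bids=[-] asks=[#1:9@105]
After op 2 cancel(order #1): fills=none; bids=[-] asks=[-]
After op 3 [order #2] limit_sell(price=104, qty=2): fills=none; bids=[-] asks=[#2:2@104]
After op 4 [order #3] limit_buy(price=95, qty=5): fills=none; bids=[#3:5@95] asks=[#2:2@104]
After op 5 [order #4] market_sell(qty=3): fills=#3x#4:3@95; bids=[#3:2@95] asks=[#2:2@104]
After op 6 [order #5] market_buy(qty=5): fills=#5x#2:2@104; bids=[#3:2@95] asks=[-]
After op 7 cancel(order #1): fills=none; bids=[#3:2@95] asks=[-]
After op 8 [order #6] limit_sell(price=98, qty=7): fills=none; bids=[#3:2@95] asks=[#6:7@98]

Answer: bid=- ask=105
bid=- ask=-
bid=- ask=104
bid=95 ask=104
bid=95 ask=104
bid=95 ask=-
bid=95 ask=-
bid=95 ask=98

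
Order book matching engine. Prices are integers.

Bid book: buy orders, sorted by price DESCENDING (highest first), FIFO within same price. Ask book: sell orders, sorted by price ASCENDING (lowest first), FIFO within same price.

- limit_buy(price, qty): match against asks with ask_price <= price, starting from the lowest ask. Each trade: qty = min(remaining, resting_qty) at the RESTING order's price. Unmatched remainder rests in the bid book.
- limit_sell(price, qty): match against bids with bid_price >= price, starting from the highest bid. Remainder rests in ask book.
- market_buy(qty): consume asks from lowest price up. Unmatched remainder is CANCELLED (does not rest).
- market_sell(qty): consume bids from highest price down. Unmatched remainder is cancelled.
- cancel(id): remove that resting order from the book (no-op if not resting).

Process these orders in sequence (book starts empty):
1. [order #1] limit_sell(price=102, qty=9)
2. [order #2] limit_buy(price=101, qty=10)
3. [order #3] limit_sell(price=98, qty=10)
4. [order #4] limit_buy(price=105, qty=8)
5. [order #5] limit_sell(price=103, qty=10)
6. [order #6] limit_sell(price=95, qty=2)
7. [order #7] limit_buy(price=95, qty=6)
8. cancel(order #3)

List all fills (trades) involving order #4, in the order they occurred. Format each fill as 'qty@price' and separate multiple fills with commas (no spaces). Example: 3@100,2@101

After op 1 [order #1] limit_sell(price=102, qty=9): fills=none; bids=[-] asks=[#1:9@102]
After op 2 [order #2] limit_buy(price=101, qty=10): fills=none; bids=[#2:10@101] asks=[#1:9@102]
After op 3 [order #3] limit_sell(price=98, qty=10): fills=#2x#3:10@101; bids=[-] asks=[#1:9@102]
After op 4 [order #4] limit_buy(price=105, qty=8): fills=#4x#1:8@102; bids=[-] asks=[#1:1@102]
After op 5 [order #5] limit_sell(price=103, qty=10): fills=none; bids=[-] asks=[#1:1@102 #5:10@103]
After op 6 [order #6] limit_sell(price=95, qty=2): fills=none; bids=[-] asks=[#6:2@95 #1:1@102 #5:10@103]
After op 7 [order #7] limit_buy(price=95, qty=6): fills=#7x#6:2@95; bids=[#7:4@95] asks=[#1:1@102 #5:10@103]
After op 8 cancel(order #3): fills=none; bids=[#7:4@95] asks=[#1:1@102 #5:10@103]

Answer: 8@102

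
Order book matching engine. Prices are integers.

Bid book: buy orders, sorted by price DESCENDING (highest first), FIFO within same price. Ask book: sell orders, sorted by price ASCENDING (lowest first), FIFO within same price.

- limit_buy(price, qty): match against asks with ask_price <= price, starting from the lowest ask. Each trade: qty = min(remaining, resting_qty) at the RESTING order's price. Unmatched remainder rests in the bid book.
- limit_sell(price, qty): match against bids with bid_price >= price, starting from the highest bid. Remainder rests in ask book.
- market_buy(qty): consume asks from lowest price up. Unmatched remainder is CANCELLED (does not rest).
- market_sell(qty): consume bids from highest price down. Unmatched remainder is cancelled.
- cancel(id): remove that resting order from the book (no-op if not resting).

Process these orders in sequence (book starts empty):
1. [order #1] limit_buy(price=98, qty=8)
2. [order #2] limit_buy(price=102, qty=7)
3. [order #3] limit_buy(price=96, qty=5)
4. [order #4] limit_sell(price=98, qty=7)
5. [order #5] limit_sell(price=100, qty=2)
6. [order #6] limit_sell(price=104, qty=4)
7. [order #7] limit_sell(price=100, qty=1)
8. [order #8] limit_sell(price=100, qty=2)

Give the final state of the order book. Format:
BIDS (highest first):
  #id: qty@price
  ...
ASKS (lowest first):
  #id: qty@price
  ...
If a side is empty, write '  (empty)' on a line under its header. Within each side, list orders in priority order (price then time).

Answer: BIDS (highest first):
  #1: 8@98
  #3: 5@96
ASKS (lowest first):
  #5: 2@100
  #7: 1@100
  #8: 2@100
  #6: 4@104

Derivation:
After op 1 [order #1] limit_buy(price=98, qty=8): fills=none; bids=[#1:8@98] asks=[-]
After op 2 [order #2] limit_buy(price=102, qty=7): fills=none; bids=[#2:7@102 #1:8@98] asks=[-]
After op 3 [order #3] limit_buy(price=96, qty=5): fills=none; bids=[#2:7@102 #1:8@98 #3:5@96] asks=[-]
After op 4 [order #4] limit_sell(price=98, qty=7): fills=#2x#4:7@102; bids=[#1:8@98 #3:5@96] asks=[-]
After op 5 [order #5] limit_sell(price=100, qty=2): fills=none; bids=[#1:8@98 #3:5@96] asks=[#5:2@100]
After op 6 [order #6] limit_sell(price=104, qty=4): fills=none; bids=[#1:8@98 #3:5@96] asks=[#5:2@100 #6:4@104]
After op 7 [order #7] limit_sell(price=100, qty=1): fills=none; bids=[#1:8@98 #3:5@96] asks=[#5:2@100 #7:1@100 #6:4@104]
After op 8 [order #8] limit_sell(price=100, qty=2): fills=none; bids=[#1:8@98 #3:5@96] asks=[#5:2@100 #7:1@100 #8:2@100 #6:4@104]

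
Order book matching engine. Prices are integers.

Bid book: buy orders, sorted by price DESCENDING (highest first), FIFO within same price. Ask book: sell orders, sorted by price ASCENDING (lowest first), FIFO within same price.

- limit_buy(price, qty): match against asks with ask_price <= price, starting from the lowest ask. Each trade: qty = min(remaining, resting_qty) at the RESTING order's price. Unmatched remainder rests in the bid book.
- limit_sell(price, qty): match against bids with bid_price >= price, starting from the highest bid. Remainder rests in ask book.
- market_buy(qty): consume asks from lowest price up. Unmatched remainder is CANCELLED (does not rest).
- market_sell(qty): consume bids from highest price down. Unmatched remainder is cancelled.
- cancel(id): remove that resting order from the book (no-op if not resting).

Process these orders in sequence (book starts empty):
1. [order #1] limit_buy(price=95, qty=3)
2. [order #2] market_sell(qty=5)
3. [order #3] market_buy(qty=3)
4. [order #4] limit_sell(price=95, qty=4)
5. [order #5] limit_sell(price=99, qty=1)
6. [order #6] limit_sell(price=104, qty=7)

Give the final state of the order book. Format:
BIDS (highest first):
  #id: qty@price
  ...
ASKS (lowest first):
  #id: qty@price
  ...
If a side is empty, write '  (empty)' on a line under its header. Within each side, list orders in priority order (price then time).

Answer: BIDS (highest first):
  (empty)
ASKS (lowest first):
  #4: 4@95
  #5: 1@99
  #6: 7@104

Derivation:
After op 1 [order #1] limit_buy(price=95, qty=3): fills=none; bids=[#1:3@95] asks=[-]
After op 2 [order #2] market_sell(qty=5): fills=#1x#2:3@95; bids=[-] asks=[-]
After op 3 [order #3] market_buy(qty=3): fills=none; bids=[-] asks=[-]
After op 4 [order #4] limit_sell(price=95, qty=4): fills=none; bids=[-] asks=[#4:4@95]
After op 5 [order #5] limit_sell(price=99, qty=1): fills=none; bids=[-] asks=[#4:4@95 #5:1@99]
After op 6 [order #6] limit_sell(price=104, qty=7): fills=none; bids=[-] asks=[#4:4@95 #5:1@99 #6:7@104]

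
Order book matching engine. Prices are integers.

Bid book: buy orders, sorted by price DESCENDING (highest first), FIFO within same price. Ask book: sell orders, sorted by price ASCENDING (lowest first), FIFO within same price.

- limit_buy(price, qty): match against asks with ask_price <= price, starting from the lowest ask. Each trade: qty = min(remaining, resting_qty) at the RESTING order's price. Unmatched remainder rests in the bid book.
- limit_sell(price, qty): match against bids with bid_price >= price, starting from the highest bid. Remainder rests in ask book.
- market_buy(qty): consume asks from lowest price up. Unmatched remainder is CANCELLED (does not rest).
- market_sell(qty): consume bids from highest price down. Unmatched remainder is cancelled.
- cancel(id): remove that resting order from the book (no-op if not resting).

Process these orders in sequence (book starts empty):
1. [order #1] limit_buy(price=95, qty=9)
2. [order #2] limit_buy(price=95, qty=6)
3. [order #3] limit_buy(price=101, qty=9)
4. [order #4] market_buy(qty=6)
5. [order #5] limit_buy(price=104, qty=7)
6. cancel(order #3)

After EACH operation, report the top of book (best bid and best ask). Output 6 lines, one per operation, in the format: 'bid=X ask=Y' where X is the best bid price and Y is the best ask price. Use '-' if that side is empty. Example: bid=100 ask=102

After op 1 [order #1] limit_buy(price=95, qty=9): fills=none; bids=[#1:9@95] asks=[-]
After op 2 [order #2] limit_buy(price=95, qty=6): fills=none; bids=[#1:9@95 #2:6@95] asks=[-]
After op 3 [order #3] limit_buy(price=101, qty=9): fills=none; bids=[#3:9@101 #1:9@95 #2:6@95] asks=[-]
After op 4 [order #4] market_buy(qty=6): fills=none; bids=[#3:9@101 #1:9@95 #2:6@95] asks=[-]
After op 5 [order #5] limit_buy(price=104, qty=7): fills=none; bids=[#5:7@104 #3:9@101 #1:9@95 #2:6@95] asks=[-]
After op 6 cancel(order #3): fills=none; bids=[#5:7@104 #1:9@95 #2:6@95] asks=[-]

Answer: bid=95 ask=-
bid=95 ask=-
bid=101 ask=-
bid=101 ask=-
bid=104 ask=-
bid=104 ask=-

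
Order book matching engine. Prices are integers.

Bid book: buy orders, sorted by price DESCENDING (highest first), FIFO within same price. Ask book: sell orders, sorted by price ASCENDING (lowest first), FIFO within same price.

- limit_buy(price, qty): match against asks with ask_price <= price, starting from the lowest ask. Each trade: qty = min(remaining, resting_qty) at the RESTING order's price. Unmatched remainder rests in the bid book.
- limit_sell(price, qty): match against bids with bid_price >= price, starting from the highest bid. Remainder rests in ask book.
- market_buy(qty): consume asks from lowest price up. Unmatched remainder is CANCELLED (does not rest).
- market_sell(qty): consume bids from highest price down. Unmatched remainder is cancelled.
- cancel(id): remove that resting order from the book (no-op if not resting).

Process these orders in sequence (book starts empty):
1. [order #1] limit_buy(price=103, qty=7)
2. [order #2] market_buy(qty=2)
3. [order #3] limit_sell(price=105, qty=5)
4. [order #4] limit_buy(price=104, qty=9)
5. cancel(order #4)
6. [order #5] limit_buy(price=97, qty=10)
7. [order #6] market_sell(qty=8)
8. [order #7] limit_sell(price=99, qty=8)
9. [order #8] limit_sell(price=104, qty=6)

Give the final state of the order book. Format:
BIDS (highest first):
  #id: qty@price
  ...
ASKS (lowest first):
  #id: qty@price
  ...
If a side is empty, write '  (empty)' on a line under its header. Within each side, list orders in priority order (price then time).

Answer: BIDS (highest first):
  #5: 9@97
ASKS (lowest first):
  #7: 8@99
  #8: 6@104
  #3: 5@105

Derivation:
After op 1 [order #1] limit_buy(price=103, qty=7): fills=none; bids=[#1:7@103] asks=[-]
After op 2 [order #2] market_buy(qty=2): fills=none; bids=[#1:7@103] asks=[-]
After op 3 [order #3] limit_sell(price=105, qty=5): fills=none; bids=[#1:7@103] asks=[#3:5@105]
After op 4 [order #4] limit_buy(price=104, qty=9): fills=none; bids=[#4:9@104 #1:7@103] asks=[#3:5@105]
After op 5 cancel(order #4): fills=none; bids=[#1:7@103] asks=[#3:5@105]
After op 6 [order #5] limit_buy(price=97, qty=10): fills=none; bids=[#1:7@103 #5:10@97] asks=[#3:5@105]
After op 7 [order #6] market_sell(qty=8): fills=#1x#6:7@103 #5x#6:1@97; bids=[#5:9@97] asks=[#3:5@105]
After op 8 [order #7] limit_sell(price=99, qty=8): fills=none; bids=[#5:9@97] asks=[#7:8@99 #3:5@105]
After op 9 [order #8] limit_sell(price=104, qty=6): fills=none; bids=[#5:9@97] asks=[#7:8@99 #8:6@104 #3:5@105]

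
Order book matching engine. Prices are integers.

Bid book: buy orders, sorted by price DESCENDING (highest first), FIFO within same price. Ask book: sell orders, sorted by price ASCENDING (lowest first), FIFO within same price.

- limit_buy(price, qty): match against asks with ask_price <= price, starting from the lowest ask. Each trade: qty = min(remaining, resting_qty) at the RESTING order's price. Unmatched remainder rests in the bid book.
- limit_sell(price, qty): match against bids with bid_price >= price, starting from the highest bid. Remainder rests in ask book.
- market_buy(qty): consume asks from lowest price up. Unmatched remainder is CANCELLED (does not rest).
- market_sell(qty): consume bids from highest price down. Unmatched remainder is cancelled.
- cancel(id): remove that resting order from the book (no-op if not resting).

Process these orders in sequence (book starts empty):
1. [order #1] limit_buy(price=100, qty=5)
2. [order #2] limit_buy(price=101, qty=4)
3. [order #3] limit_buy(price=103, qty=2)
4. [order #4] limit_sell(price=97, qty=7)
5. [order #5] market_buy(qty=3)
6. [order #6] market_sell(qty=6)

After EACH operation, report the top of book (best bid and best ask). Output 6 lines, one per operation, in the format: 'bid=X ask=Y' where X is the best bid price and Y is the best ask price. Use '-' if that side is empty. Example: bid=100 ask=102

After op 1 [order #1] limit_buy(price=100, qty=5): fills=none; bids=[#1:5@100] asks=[-]
After op 2 [order #2] limit_buy(price=101, qty=4): fills=none; bids=[#2:4@101 #1:5@100] asks=[-]
After op 3 [order #3] limit_buy(price=103, qty=2): fills=none; bids=[#3:2@103 #2:4@101 #1:5@100] asks=[-]
After op 4 [order #4] limit_sell(price=97, qty=7): fills=#3x#4:2@103 #2x#4:4@101 #1x#4:1@100; bids=[#1:4@100] asks=[-]
After op 5 [order #5] market_buy(qty=3): fills=none; bids=[#1:4@100] asks=[-]
After op 6 [order #6] market_sell(qty=6): fills=#1x#6:4@100; bids=[-] asks=[-]

Answer: bid=100 ask=-
bid=101 ask=-
bid=103 ask=-
bid=100 ask=-
bid=100 ask=-
bid=- ask=-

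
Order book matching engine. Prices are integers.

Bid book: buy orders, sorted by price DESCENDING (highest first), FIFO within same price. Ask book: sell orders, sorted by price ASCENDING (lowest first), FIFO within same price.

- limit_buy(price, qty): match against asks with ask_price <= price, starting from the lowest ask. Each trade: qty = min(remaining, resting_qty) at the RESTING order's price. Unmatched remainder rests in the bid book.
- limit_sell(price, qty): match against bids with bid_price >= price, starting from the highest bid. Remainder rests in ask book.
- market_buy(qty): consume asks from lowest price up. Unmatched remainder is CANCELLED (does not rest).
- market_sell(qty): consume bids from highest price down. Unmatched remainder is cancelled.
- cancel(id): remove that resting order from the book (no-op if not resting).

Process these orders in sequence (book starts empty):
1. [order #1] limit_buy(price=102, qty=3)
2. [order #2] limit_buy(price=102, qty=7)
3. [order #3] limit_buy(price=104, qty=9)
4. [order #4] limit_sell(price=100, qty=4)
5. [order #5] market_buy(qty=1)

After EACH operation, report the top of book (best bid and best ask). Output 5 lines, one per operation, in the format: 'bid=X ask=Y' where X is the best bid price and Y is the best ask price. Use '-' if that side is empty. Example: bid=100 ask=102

Answer: bid=102 ask=-
bid=102 ask=-
bid=104 ask=-
bid=104 ask=-
bid=104 ask=-

Derivation:
After op 1 [order #1] limit_buy(price=102, qty=3): fills=none; bids=[#1:3@102] asks=[-]
After op 2 [order #2] limit_buy(price=102, qty=7): fills=none; bids=[#1:3@102 #2:7@102] asks=[-]
After op 3 [order #3] limit_buy(price=104, qty=9): fills=none; bids=[#3:9@104 #1:3@102 #2:7@102] asks=[-]
After op 4 [order #4] limit_sell(price=100, qty=4): fills=#3x#4:4@104; bids=[#3:5@104 #1:3@102 #2:7@102] asks=[-]
After op 5 [order #5] market_buy(qty=1): fills=none; bids=[#3:5@104 #1:3@102 #2:7@102] asks=[-]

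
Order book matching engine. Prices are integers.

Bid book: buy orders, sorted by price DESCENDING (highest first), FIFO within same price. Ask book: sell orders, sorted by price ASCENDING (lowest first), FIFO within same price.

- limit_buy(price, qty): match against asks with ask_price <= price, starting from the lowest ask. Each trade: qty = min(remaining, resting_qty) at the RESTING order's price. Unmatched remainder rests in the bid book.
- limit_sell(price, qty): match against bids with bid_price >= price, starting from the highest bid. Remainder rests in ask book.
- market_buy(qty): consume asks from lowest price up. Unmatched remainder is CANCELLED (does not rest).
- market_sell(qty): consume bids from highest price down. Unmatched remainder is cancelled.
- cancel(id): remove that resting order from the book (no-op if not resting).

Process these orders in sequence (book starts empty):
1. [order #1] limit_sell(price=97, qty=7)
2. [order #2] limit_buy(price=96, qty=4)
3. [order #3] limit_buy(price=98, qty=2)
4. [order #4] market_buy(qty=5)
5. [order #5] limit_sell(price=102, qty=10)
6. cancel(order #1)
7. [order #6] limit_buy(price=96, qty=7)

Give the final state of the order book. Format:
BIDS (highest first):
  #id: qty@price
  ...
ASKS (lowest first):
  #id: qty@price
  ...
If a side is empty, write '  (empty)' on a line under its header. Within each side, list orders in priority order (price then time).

Answer: BIDS (highest first):
  #2: 4@96
  #6: 7@96
ASKS (lowest first):
  #5: 10@102

Derivation:
After op 1 [order #1] limit_sell(price=97, qty=7): fills=none; bids=[-] asks=[#1:7@97]
After op 2 [order #2] limit_buy(price=96, qty=4): fills=none; bids=[#2:4@96] asks=[#1:7@97]
After op 3 [order #3] limit_buy(price=98, qty=2): fills=#3x#1:2@97; bids=[#2:4@96] asks=[#1:5@97]
After op 4 [order #4] market_buy(qty=5): fills=#4x#1:5@97; bids=[#2:4@96] asks=[-]
After op 5 [order #5] limit_sell(price=102, qty=10): fills=none; bids=[#2:4@96] asks=[#5:10@102]
After op 6 cancel(order #1): fills=none; bids=[#2:4@96] asks=[#5:10@102]
After op 7 [order #6] limit_buy(price=96, qty=7): fills=none; bids=[#2:4@96 #6:7@96] asks=[#5:10@102]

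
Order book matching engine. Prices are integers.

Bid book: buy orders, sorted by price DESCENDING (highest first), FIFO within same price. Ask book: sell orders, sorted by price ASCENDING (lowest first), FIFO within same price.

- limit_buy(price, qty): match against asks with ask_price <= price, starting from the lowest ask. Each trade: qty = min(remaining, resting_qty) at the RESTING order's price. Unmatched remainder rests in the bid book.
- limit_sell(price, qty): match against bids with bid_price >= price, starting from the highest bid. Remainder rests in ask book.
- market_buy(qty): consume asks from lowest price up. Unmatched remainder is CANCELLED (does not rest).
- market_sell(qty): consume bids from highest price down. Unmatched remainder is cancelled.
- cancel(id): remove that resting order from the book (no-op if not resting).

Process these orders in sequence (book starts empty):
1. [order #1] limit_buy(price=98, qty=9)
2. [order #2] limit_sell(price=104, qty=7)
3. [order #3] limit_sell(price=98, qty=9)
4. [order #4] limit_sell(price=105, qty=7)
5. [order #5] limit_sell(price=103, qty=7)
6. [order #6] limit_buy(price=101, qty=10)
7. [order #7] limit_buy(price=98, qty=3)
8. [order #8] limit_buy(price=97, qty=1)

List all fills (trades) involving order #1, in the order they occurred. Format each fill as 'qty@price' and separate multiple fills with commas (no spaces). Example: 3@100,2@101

After op 1 [order #1] limit_buy(price=98, qty=9): fills=none; bids=[#1:9@98] asks=[-]
After op 2 [order #2] limit_sell(price=104, qty=7): fills=none; bids=[#1:9@98] asks=[#2:7@104]
After op 3 [order #3] limit_sell(price=98, qty=9): fills=#1x#3:9@98; bids=[-] asks=[#2:7@104]
After op 4 [order #4] limit_sell(price=105, qty=7): fills=none; bids=[-] asks=[#2:7@104 #4:7@105]
After op 5 [order #5] limit_sell(price=103, qty=7): fills=none; bids=[-] asks=[#5:7@103 #2:7@104 #4:7@105]
After op 6 [order #6] limit_buy(price=101, qty=10): fills=none; bids=[#6:10@101] asks=[#5:7@103 #2:7@104 #4:7@105]
After op 7 [order #7] limit_buy(price=98, qty=3): fills=none; bids=[#6:10@101 #7:3@98] asks=[#5:7@103 #2:7@104 #4:7@105]
After op 8 [order #8] limit_buy(price=97, qty=1): fills=none; bids=[#6:10@101 #7:3@98 #8:1@97] asks=[#5:7@103 #2:7@104 #4:7@105]

Answer: 9@98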